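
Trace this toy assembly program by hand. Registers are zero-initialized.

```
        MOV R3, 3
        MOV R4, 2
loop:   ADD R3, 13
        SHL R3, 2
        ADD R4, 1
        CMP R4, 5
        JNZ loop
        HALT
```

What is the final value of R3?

MOV R3, 3 → R3=3
MOV R4, 2 → R4=2
ADD R3, 13 → R3=3+13=16
SHL R3, 2 → R3=16<<2=64
ADD R4, 1 → R4=2+1=3
CMP R4, 5  (cmp 3,5)
JNZ loop: taken
ADD R3, 13 → R3=64+13=77
SHL R3, 2 → R3=77<<2=308
ADD R4, 1 → R4=3+1=4
CMP R4, 5  (cmp 4,5)
JNZ loop: taken
ADD R3, 13 → R3=308+13=321
SHL R3, 2 → R3=321<<2=1284
ADD R4, 1 → R4=4+1=5
CMP R4, 5  (cmp 5,5)
JNZ loop: not taken
halt.

1284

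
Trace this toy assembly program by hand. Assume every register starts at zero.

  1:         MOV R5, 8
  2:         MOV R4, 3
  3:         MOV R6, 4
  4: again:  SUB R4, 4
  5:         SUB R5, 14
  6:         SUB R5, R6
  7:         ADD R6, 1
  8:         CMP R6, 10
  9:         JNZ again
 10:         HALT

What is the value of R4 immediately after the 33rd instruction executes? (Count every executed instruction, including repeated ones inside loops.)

R5=8
R4=3
R6=4
R4=3-4=-1
R5=8-14=-6
R5=(-6)-4=-10
R6=4+1=5
CMP R6, 10  (cmp 5,10)
JNZ again: taken
R4=(-1)-4=-5
R5=(-10)-14=-24
R5=(-24)-5=-29
R6=5+1=6
CMP R6, 10  (cmp 6,10)
JNZ again: taken
R4=(-5)-4=-9
R5=(-29)-14=-43
R5=(-43)-6=-49
R6=6+1=7
CMP R6, 10  (cmp 7,10)
JNZ again: taken
R4=(-9)-4=-13
R5=(-49)-14=-63
R5=(-63)-7=-70
R6=7+1=8
CMP R6, 10  (cmp 8,10)
JNZ again: taken
R4=(-13)-4=-17
R5=(-70)-14=-84
R5=(-84)-8=-92
R6=8+1=9
CMP R6, 10  (cmp 9,10)
JNZ again: taken
After step 33: R4 = -17.

-17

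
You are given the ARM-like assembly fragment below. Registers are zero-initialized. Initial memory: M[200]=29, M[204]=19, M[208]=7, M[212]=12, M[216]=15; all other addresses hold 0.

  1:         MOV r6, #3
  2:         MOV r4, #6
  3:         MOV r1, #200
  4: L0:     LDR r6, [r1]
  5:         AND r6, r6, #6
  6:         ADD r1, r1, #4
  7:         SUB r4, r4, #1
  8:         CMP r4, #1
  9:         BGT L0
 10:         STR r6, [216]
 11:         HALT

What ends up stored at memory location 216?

6

MOV r6, #3 → r6=3
MOV r4, #6 → r4=6
MOV r1, #200 → r1=200
LDR r6, [r1] → r6=M[200]=29
AND r6, r6, #6 → r6=29&6=4
ADD r1, r1, #4 → r1=200+4=204
SUB r4, r4, #1 → r4=6-1=5
CMP r4, #1  (cmp 5,1)
BGT L0: taken
LDR r6, [r1] → r6=M[204]=19
AND r6, r6, #6 → r6=19&6=2
ADD r1, r1, #4 → r1=204+4=208
SUB r4, r4, #1 → r4=5-1=4
CMP r4, #1  (cmp 4,1)
BGT L0: taken
LDR r6, [r1] → r6=M[208]=7
AND r6, r6, #6 → r6=7&6=6
ADD r1, r1, #4 → r1=208+4=212
SUB r4, r4, #1 → r4=4-1=3
CMP r4, #1  (cmp 3,1)
BGT L0: taken
LDR r6, [r1] → r6=M[212]=12
AND r6, r6, #6 → r6=12&6=4
ADD r1, r1, #4 → r1=212+4=216
SUB r4, r4, #1 → r4=3-1=2
CMP r4, #1  (cmp 2,1)
BGT L0: taken
LDR r6, [r1] → r6=M[216]=15
AND r6, r6, #6 → r6=15&6=6
ADD r1, r1, #4 → r1=216+4=220
SUB r4, r4, #1 → r4=2-1=1
CMP r4, #1  (cmp 1,1)
BGT L0: not taken
STR r6, [216] → M[216]=6
halt.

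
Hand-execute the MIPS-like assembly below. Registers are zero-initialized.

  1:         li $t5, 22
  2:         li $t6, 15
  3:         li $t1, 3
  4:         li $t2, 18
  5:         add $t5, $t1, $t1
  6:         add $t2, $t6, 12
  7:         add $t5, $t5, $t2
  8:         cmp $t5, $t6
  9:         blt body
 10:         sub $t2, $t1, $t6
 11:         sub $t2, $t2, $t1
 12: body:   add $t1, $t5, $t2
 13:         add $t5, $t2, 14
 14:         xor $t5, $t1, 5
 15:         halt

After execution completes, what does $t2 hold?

$t5=22
$t6=15
$t1=3
$t2=18
$t5=3+3=6
$t2=15+12=27
$t5=6+27=33
cmp $t5, $t6  (cmp 33,15)
blt body: not taken
$t2=3-15=-12
$t2=(-12)-3=-15
$t1=33+(-15)=18
$t5=(-15)+14=-1
$t5=18^5=23
halt.

-15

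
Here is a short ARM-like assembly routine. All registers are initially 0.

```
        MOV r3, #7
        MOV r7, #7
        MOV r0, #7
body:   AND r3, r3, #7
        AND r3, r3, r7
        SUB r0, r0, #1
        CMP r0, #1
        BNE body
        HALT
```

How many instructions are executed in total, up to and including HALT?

r3=7
r7=7
r0=7
r3=7&7=7
r3=7&7=7
r0=7-1=6
CMP r0, #1  (cmp 6,1)
BNE body: taken
r3=7&7=7
r3=7&7=7
r0=6-1=5
CMP r0, #1  (cmp 5,1)
BNE body: taken
r3=7&7=7
r3=7&7=7
r0=5-1=4
CMP r0, #1  (cmp 4,1)
BNE body: taken
r3=7&7=7
r3=7&7=7
r0=4-1=3
CMP r0, #1  (cmp 3,1)
BNE body: taken
r3=7&7=7
r3=7&7=7
r0=3-1=2
CMP r0, #1  (cmp 2,1)
BNE body: taken
r3=7&7=7
r3=7&7=7
r0=2-1=1
CMP r0, #1  (cmp 1,1)
BNE body: not taken
halt.
Total executed instructions: 34.

34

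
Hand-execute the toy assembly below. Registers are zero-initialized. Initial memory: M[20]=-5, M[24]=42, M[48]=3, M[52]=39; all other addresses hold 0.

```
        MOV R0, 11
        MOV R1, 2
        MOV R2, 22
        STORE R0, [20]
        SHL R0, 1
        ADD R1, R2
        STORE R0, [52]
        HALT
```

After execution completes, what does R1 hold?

24

after MOV R0, 11: R0=11
after MOV R1, 2: R1=2
after MOV R2, 22: R2=22
STORE R0, [20] → M[20]=11
after SHL R0, 1: R0=11<<1=22
after ADD R1, R2: R1=2+22=24
STORE R0, [52] → M[52]=22
halt.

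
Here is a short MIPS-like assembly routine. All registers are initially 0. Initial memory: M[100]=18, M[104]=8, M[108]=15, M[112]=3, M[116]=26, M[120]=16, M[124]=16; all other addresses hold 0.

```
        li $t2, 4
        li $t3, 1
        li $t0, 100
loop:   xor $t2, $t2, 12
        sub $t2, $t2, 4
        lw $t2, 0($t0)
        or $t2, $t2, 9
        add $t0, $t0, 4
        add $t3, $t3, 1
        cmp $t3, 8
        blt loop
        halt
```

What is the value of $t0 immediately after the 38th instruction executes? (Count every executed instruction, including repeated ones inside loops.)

li $t2, 4 → $t2=4
li $t3, 1 → $t3=1
li $t0, 100 → $t0=100
xor $t2, $t2, 12 → $t2=4^12=8
sub $t2, $t2, 4 → $t2=8-4=4
lw $t2, 0($t0) → $t2=M[100]=18
or $t2, $t2, 9 → $t2=18|9=27
add $t0, $t0, 4 → $t0=100+4=104
add $t3, $t3, 1 → $t3=1+1=2
cmp $t3, 8  (cmp 2,8)
blt loop: taken
xor $t2, $t2, 12 → $t2=27^12=23
sub $t2, $t2, 4 → $t2=23-4=19
lw $t2, 0($t0) → $t2=M[104]=8
or $t2, $t2, 9 → $t2=8|9=9
add $t0, $t0, 4 → $t0=104+4=108
add $t3, $t3, 1 → $t3=2+1=3
cmp $t3, 8  (cmp 3,8)
blt loop: taken
xor $t2, $t2, 12 → $t2=9^12=5
sub $t2, $t2, 4 → $t2=5-4=1
lw $t2, 0($t0) → $t2=M[108]=15
or $t2, $t2, 9 → $t2=15|9=15
add $t0, $t0, 4 → $t0=108+4=112
add $t3, $t3, 1 → $t3=3+1=4
cmp $t3, 8  (cmp 4,8)
blt loop: taken
xor $t2, $t2, 12 → $t2=15^12=3
sub $t2, $t2, 4 → $t2=3-4=-1
lw $t2, 0($t0) → $t2=M[112]=3
or $t2, $t2, 9 → $t2=3|9=11
add $t0, $t0, 4 → $t0=112+4=116
add $t3, $t3, 1 → $t3=4+1=5
cmp $t3, 8  (cmp 5,8)
blt loop: taken
xor $t2, $t2, 12 → $t2=11^12=7
sub $t2, $t2, 4 → $t2=7-4=3
lw $t2, 0($t0) → $t2=M[116]=26
After step 38: $t0 = 116.

116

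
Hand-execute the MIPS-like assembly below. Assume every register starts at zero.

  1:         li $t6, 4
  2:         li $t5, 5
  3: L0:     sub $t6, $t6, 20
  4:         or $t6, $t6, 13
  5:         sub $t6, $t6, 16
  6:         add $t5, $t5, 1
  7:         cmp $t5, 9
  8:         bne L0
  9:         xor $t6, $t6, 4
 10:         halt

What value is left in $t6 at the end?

$t6=4
$t5=5
$t6=4-20=-16
$t6=(-16)|13=-3
$t6=(-3)-16=-19
$t5=5+1=6
cmp $t5, 9  (cmp 6,9)
bne L0: taken
$t6=(-19)-20=-39
$t6=(-39)|13=-35
$t6=(-35)-16=-51
$t5=6+1=7
cmp $t5, 9  (cmp 7,9)
bne L0: taken
$t6=(-51)-20=-71
$t6=(-71)|13=-67
$t6=(-67)-16=-83
$t5=7+1=8
cmp $t5, 9  (cmp 8,9)
bne L0: taken
$t6=(-83)-20=-103
$t6=(-103)|13=-99
$t6=(-99)-16=-115
$t5=8+1=9
cmp $t5, 9  (cmp 9,9)
bne L0: not taken
$t6=(-115)^4=-119
halt.

-119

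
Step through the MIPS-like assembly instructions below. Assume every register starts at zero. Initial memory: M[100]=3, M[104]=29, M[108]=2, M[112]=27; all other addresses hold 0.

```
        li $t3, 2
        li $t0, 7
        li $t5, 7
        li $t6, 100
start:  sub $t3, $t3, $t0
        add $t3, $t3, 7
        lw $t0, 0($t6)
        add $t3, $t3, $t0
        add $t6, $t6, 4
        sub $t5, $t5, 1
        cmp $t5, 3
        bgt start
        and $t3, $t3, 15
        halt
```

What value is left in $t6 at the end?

$t3=2
$t0=7
$t5=7
$t6=100
$t3=2-7=-5
$t3=(-5)+7=2
$t0=M[100]=3
$t3=2+3=5
$t6=100+4=104
$t5=7-1=6
cmp $t5, 3  (cmp 6,3)
bgt start: taken
$t3=5-3=2
$t3=2+7=9
$t0=M[104]=29
$t3=9+29=38
$t6=104+4=108
$t5=6-1=5
cmp $t5, 3  (cmp 5,3)
bgt start: taken
$t3=38-29=9
$t3=9+7=16
$t0=M[108]=2
$t3=16+2=18
$t6=108+4=112
$t5=5-1=4
cmp $t5, 3  (cmp 4,3)
bgt start: taken
$t3=18-2=16
$t3=16+7=23
$t0=M[112]=27
$t3=23+27=50
$t6=112+4=116
$t5=4-1=3
cmp $t5, 3  (cmp 3,3)
bgt start: not taken
$t3=50&15=2
halt.

116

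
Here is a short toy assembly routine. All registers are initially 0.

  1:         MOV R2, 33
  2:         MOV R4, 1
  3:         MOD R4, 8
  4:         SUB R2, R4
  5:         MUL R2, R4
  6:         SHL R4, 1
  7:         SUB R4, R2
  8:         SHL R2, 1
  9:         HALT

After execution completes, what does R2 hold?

R2=33
R4=1
R4=1%8=1
R2=33-1=32
R2=32*1=32
R4=1<<1=2
R4=2-32=-30
R2=32<<1=64
halt.

64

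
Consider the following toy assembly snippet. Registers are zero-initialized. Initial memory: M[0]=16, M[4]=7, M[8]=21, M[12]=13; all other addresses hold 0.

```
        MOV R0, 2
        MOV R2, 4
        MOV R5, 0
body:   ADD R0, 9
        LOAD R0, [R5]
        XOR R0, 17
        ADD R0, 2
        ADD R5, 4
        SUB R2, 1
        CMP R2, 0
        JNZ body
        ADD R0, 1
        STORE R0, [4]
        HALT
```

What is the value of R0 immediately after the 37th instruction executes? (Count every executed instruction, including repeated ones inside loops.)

31

MOV R0, 2 → R0=2
MOV R2, 4 → R2=4
MOV R5, 0 → R5=0
ADD R0, 9 → R0=2+9=11
LOAD R0, [R5] → R0=M[0]=16
XOR R0, 17 → R0=16^17=1
ADD R0, 2 → R0=1+2=3
ADD R5, 4 → R5=0+4=4
SUB R2, 1 → R2=4-1=3
CMP R2, 0  (cmp 3,0)
JNZ body: taken
ADD R0, 9 → R0=3+9=12
LOAD R0, [R5] → R0=M[4]=7
XOR R0, 17 → R0=7^17=22
ADD R0, 2 → R0=22+2=24
ADD R5, 4 → R5=4+4=8
SUB R2, 1 → R2=3-1=2
CMP R2, 0  (cmp 2,0)
JNZ body: taken
ADD R0, 9 → R0=24+9=33
LOAD R0, [R5] → R0=M[8]=21
XOR R0, 17 → R0=21^17=4
ADD R0, 2 → R0=4+2=6
ADD R5, 4 → R5=8+4=12
SUB R2, 1 → R2=2-1=1
CMP R2, 0  (cmp 1,0)
JNZ body: taken
ADD R0, 9 → R0=6+9=15
LOAD R0, [R5] → R0=M[12]=13
XOR R0, 17 → R0=13^17=28
ADD R0, 2 → R0=28+2=30
ADD R5, 4 → R5=12+4=16
SUB R2, 1 → R2=1-1=0
CMP R2, 0  (cmp 0,0)
JNZ body: not taken
ADD R0, 1 → R0=30+1=31
STORE R0, [4] → M[4]=31
After step 37: R0 = 31.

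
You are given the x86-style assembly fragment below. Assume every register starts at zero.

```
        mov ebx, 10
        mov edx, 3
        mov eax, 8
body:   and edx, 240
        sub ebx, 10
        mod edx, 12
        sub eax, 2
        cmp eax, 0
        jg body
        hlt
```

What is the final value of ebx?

-30

ebx=10
edx=3
eax=8
edx=3&240=0
ebx=10-10=0
edx=0%12=0
eax=8-2=6
cmp eax, 0  (cmp 6,0)
jg body: taken
edx=0&240=0
ebx=0-10=-10
edx=0%12=0
eax=6-2=4
cmp eax, 0  (cmp 4,0)
jg body: taken
edx=0&240=0
ebx=(-10)-10=-20
edx=0%12=0
eax=4-2=2
cmp eax, 0  (cmp 2,0)
jg body: taken
edx=0&240=0
ebx=(-20)-10=-30
edx=0%12=0
eax=2-2=0
cmp eax, 0  (cmp 0,0)
jg body: not taken
halt.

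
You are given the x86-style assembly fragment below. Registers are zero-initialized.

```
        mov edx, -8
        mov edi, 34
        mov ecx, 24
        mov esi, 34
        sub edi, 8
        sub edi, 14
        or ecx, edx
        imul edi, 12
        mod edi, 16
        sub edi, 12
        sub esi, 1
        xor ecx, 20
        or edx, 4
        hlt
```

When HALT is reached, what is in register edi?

edx=-8
edi=34
ecx=24
esi=34
edi=34-8=26
edi=26-14=12
ecx=24|(-8)=-8
edi=12*12=144
edi=144%16=0
edi=0-12=-12
esi=34-1=33
ecx=(-8)^20=-20
edx=(-8)|4=-4
halt.

-12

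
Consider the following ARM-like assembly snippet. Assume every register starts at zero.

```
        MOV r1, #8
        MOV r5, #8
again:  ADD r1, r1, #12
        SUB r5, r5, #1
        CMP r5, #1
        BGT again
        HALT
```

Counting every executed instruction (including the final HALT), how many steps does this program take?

r1=8
r5=8
r1=8+12=20
r5=8-1=7
CMP r5, #1  (cmp 7,1)
BGT again: taken
r1=20+12=32
r5=7-1=6
CMP r5, #1  (cmp 6,1)
BGT again: taken
r1=32+12=44
r5=6-1=5
CMP r5, #1  (cmp 5,1)
BGT again: taken
r1=44+12=56
r5=5-1=4
CMP r5, #1  (cmp 4,1)
BGT again: taken
r1=56+12=68
r5=4-1=3
CMP r5, #1  (cmp 3,1)
BGT again: taken
r1=68+12=80
r5=3-1=2
CMP r5, #1  (cmp 2,1)
BGT again: taken
r1=80+12=92
r5=2-1=1
CMP r5, #1  (cmp 1,1)
BGT again: not taken
halt.
Total executed instructions: 31.

31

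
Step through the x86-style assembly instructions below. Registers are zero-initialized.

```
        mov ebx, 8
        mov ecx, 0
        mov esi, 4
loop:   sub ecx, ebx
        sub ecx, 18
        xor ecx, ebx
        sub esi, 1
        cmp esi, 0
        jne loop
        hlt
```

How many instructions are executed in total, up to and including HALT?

ebx=8
ecx=0
esi=4
ecx=0-8=-8
ecx=(-8)-18=-26
ecx=(-26)^8=-18
esi=4-1=3
cmp esi, 0  (cmp 3,0)
jne loop: taken
ecx=(-18)-8=-26
ecx=(-26)-18=-44
ecx=(-44)^8=-36
esi=3-1=2
cmp esi, 0  (cmp 2,0)
jne loop: taken
ecx=(-36)-8=-44
ecx=(-44)-18=-62
ecx=(-62)^8=-54
esi=2-1=1
cmp esi, 0  (cmp 1,0)
jne loop: taken
ecx=(-54)-8=-62
ecx=(-62)-18=-80
ecx=(-80)^8=-72
esi=1-1=0
cmp esi, 0  (cmp 0,0)
jne loop: not taken
halt.
Total executed instructions: 28.

28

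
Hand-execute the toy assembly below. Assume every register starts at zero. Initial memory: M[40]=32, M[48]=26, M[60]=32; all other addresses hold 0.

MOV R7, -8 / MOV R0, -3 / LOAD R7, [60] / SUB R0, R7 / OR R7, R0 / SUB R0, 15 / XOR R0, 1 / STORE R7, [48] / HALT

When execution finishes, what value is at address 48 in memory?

MOV R7, -8 → R7=-8
MOV R0, -3 → R0=-3
LOAD R7, [60] → R7=M[60]=32
SUB R0, R7 → R0=(-3)-32=-35
OR R7, R0 → R7=32|(-35)=-3
SUB R0, 15 → R0=(-35)-15=-50
XOR R0, 1 → R0=(-50)^1=-49
STORE R7, [48] → M[48]=-3
halt.

-3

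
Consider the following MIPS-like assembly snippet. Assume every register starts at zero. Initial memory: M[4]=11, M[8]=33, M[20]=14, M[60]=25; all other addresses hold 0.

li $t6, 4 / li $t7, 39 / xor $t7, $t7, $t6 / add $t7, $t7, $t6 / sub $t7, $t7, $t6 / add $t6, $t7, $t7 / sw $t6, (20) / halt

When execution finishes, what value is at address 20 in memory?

70

li $t6, 4 → $t6=4
li $t7, 39 → $t7=39
xor $t7, $t7, $t6 → $t7=39^4=35
add $t7, $t7, $t6 → $t7=35+4=39
sub $t7, $t7, $t6 → $t7=39-4=35
add $t6, $t7, $t7 → $t6=35+35=70
sw $t6, (20) → M[20]=70
halt.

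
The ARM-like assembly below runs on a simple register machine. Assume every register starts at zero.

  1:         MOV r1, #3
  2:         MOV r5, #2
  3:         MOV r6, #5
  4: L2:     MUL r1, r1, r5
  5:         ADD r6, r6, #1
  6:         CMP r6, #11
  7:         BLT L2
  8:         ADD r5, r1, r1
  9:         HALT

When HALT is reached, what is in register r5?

MOV r1, #3 → r1=3
MOV r5, #2 → r5=2
MOV r6, #5 → r6=5
MUL r1, r1, r5 → r1=3*2=6
ADD r6, r6, #1 → r6=5+1=6
CMP r6, #11  (cmp 6,11)
BLT L2: taken
MUL r1, r1, r5 → r1=6*2=12
ADD r6, r6, #1 → r6=6+1=7
CMP r6, #11  (cmp 7,11)
BLT L2: taken
MUL r1, r1, r5 → r1=12*2=24
ADD r6, r6, #1 → r6=7+1=8
CMP r6, #11  (cmp 8,11)
BLT L2: taken
MUL r1, r1, r5 → r1=24*2=48
ADD r6, r6, #1 → r6=8+1=9
CMP r6, #11  (cmp 9,11)
BLT L2: taken
MUL r1, r1, r5 → r1=48*2=96
ADD r6, r6, #1 → r6=9+1=10
CMP r6, #11  (cmp 10,11)
BLT L2: taken
MUL r1, r1, r5 → r1=96*2=192
ADD r6, r6, #1 → r6=10+1=11
CMP r6, #11  (cmp 11,11)
BLT L2: not taken
ADD r5, r1, r1 → r5=192+192=384
halt.

384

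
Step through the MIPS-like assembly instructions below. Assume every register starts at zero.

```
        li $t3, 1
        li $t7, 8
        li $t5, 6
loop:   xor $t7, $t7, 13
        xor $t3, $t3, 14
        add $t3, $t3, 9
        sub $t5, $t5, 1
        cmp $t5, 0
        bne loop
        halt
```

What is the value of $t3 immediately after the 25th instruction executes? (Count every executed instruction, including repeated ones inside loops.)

29

$t3=1
$t7=8
$t5=6
$t7=8^13=5
$t3=1^14=15
$t3=15+9=24
$t5=6-1=5
cmp $t5, 0  (cmp 5,0)
bne loop: taken
$t7=5^13=8
$t3=24^14=22
$t3=22+9=31
$t5=5-1=4
cmp $t5, 0  (cmp 4,0)
bne loop: taken
$t7=8^13=5
$t3=31^14=17
$t3=17+9=26
$t5=4-1=3
cmp $t5, 0  (cmp 3,0)
bne loop: taken
$t7=5^13=8
$t3=26^14=20
$t3=20+9=29
$t5=3-1=2
After step 25: $t3 = 29.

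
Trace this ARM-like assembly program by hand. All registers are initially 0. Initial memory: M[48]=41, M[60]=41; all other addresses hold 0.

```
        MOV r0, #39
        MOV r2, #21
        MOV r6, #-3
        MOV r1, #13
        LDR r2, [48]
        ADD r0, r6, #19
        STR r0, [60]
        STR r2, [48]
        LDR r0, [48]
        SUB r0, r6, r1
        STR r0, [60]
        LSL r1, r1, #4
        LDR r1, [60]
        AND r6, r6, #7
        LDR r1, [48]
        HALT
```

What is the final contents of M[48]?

after MOV r0, #39: r0=39
after MOV r2, #21: r2=21
after MOV r6, #-3: r6=-3
after MOV r1, #13: r1=13
after LDR r2, [48]: r2=M[48]=41
after ADD r0, r6, #19: r0=(-3)+19=16
STR r0, [60] → M[60]=16
STR r2, [48] → M[48]=41
after LDR r0, [48]: r0=M[48]=41
after SUB r0, r6, r1: r0=(-3)-13=-16
STR r0, [60] → M[60]=-16
after LSL r1, r1, #4: r1=13<<4=208
after LDR r1, [60]: r1=M[60]=-16
after AND r6, r6, #7: r6=(-3)&7=5
after LDR r1, [48]: r1=M[48]=41
halt.

41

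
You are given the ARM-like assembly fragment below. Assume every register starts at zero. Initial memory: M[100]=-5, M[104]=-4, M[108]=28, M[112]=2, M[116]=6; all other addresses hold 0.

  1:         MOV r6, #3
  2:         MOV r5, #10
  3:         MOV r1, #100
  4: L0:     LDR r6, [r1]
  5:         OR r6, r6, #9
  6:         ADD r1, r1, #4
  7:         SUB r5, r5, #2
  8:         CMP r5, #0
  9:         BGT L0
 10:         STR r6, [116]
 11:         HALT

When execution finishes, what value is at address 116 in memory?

15

after MOV r6, #3: r6=3
after MOV r5, #10: r5=10
after MOV r1, #100: r1=100
after LDR r6, [r1]: r6=M[100]=-5
after OR r6, r6, #9: r6=(-5)|9=-5
after ADD r1, r1, #4: r1=100+4=104
after SUB r5, r5, #2: r5=10-2=8
CMP r5, #0  (cmp 8,0)
BGT L0: taken
after LDR r6, [r1]: r6=M[104]=-4
after OR r6, r6, #9: r6=(-4)|9=-3
after ADD r1, r1, #4: r1=104+4=108
after SUB r5, r5, #2: r5=8-2=6
CMP r5, #0  (cmp 6,0)
BGT L0: taken
after LDR r6, [r1]: r6=M[108]=28
after OR r6, r6, #9: r6=28|9=29
after ADD r1, r1, #4: r1=108+4=112
after SUB r5, r5, #2: r5=6-2=4
CMP r5, #0  (cmp 4,0)
BGT L0: taken
after LDR r6, [r1]: r6=M[112]=2
after OR r6, r6, #9: r6=2|9=11
after ADD r1, r1, #4: r1=112+4=116
after SUB r5, r5, #2: r5=4-2=2
CMP r5, #0  (cmp 2,0)
BGT L0: taken
after LDR r6, [r1]: r6=M[116]=6
after OR r6, r6, #9: r6=6|9=15
after ADD r1, r1, #4: r1=116+4=120
after SUB r5, r5, #2: r5=2-2=0
CMP r5, #0  (cmp 0,0)
BGT L0: not taken
STR r6, [116] → M[116]=15
halt.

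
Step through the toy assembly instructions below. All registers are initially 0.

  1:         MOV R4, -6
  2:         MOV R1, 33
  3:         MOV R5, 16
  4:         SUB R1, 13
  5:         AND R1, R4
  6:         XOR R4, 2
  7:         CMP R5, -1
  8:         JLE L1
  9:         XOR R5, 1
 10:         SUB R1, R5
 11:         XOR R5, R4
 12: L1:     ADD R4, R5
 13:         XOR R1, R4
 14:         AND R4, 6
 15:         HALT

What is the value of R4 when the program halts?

R4=-6
R1=33
R5=16
R1=33-13=20
R1=20&(-6)=16
R4=(-6)^2=-8
CMP R5, -1  (cmp 16,-1)
JLE L1: not taken
R5=16^1=17
R1=16-17=-1
R5=17^(-8)=-23
R4=(-8)+(-23)=-31
R1=(-1)^(-31)=30
R4=(-31)&6=0
halt.

0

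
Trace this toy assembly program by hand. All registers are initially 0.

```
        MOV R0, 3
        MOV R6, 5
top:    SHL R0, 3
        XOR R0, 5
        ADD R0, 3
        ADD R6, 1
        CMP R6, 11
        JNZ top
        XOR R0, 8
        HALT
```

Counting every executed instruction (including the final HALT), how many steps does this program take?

40

R0=3
R6=5
R0=3<<3=24
R0=24^5=29
R0=29+3=32
R6=5+1=6
CMP R6, 11  (cmp 6,11)
JNZ top: taken
R0=32<<3=256
R0=256^5=261
R0=261+3=264
R6=6+1=7
CMP R6, 11  (cmp 7,11)
JNZ top: taken
R0=264<<3=2112
R0=2112^5=2117
R0=2117+3=2120
R6=7+1=8
CMP R6, 11  (cmp 8,11)
JNZ top: taken
R0=2120<<3=16960
R0=16960^5=16965
R0=16965+3=16968
R6=8+1=9
CMP R6, 11  (cmp 9,11)
JNZ top: taken
R0=16968<<3=135744
R0=135744^5=135749
R0=135749+3=135752
R6=9+1=10
CMP R6, 11  (cmp 10,11)
JNZ top: taken
R0=135752<<3=1086016
R0=1086016^5=1086021
R0=1086021+3=1086024
R6=10+1=11
CMP R6, 11  (cmp 11,11)
JNZ top: not taken
R0=1086024^8=1086016
halt.
Total executed instructions: 40.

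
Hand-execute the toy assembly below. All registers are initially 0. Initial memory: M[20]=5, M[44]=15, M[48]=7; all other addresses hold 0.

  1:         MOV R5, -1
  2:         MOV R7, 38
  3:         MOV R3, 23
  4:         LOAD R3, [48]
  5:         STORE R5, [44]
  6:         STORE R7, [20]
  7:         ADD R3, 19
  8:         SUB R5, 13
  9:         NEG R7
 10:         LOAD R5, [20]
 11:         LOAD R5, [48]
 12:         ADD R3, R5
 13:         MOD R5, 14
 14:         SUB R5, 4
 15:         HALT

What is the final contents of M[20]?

after MOV R5, -1: R5=-1
after MOV R7, 38: R7=38
after MOV R3, 23: R3=23
after LOAD R3, [48]: R3=M[48]=7
STORE R5, [44] → M[44]=-1
STORE R7, [20] → M[20]=38
after ADD R3, 19: R3=7+19=26
after SUB R5, 13: R5=(-1)-13=-14
after NEG R7: R7=-(38)=-38
after LOAD R5, [20]: R5=M[20]=38
after LOAD R5, [48]: R5=M[48]=7
after ADD R3, R5: R3=26+7=33
after MOD R5, 14: R5=7%14=7
after SUB R5, 4: R5=7-4=3
halt.

38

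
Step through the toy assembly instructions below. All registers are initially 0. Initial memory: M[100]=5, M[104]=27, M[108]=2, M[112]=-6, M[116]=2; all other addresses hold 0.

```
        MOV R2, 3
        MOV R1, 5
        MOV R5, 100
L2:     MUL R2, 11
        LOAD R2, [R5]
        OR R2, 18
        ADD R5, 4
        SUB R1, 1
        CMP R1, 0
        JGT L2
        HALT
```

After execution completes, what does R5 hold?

120

MOV R2, 3 → R2=3
MOV R1, 5 → R1=5
MOV R5, 100 → R5=100
MUL R2, 11 → R2=3*11=33
LOAD R2, [R5] → R2=M[100]=5
OR R2, 18 → R2=5|18=23
ADD R5, 4 → R5=100+4=104
SUB R1, 1 → R1=5-1=4
CMP R1, 0  (cmp 4,0)
JGT L2: taken
MUL R2, 11 → R2=23*11=253
LOAD R2, [R5] → R2=M[104]=27
OR R2, 18 → R2=27|18=27
ADD R5, 4 → R5=104+4=108
SUB R1, 1 → R1=4-1=3
CMP R1, 0  (cmp 3,0)
JGT L2: taken
MUL R2, 11 → R2=27*11=297
LOAD R2, [R5] → R2=M[108]=2
OR R2, 18 → R2=2|18=18
ADD R5, 4 → R5=108+4=112
SUB R1, 1 → R1=3-1=2
CMP R1, 0  (cmp 2,0)
JGT L2: taken
MUL R2, 11 → R2=18*11=198
LOAD R2, [R5] → R2=M[112]=-6
OR R2, 18 → R2=(-6)|18=-6
ADD R5, 4 → R5=112+4=116
SUB R1, 1 → R1=2-1=1
CMP R1, 0  (cmp 1,0)
JGT L2: taken
MUL R2, 11 → R2=(-6)*11=-66
LOAD R2, [R5] → R2=M[116]=2
OR R2, 18 → R2=2|18=18
ADD R5, 4 → R5=116+4=120
SUB R1, 1 → R1=1-1=0
CMP R1, 0  (cmp 0,0)
JGT L2: not taken
halt.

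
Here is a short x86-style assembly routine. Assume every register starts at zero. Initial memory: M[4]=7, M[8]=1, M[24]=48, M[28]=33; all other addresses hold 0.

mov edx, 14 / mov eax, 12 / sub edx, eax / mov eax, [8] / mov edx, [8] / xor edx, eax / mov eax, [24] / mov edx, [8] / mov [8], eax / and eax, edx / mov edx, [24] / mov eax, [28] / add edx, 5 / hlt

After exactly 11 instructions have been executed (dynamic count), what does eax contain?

mov edx, 14 → edx=14
mov eax, 12 → eax=12
sub edx, eax → edx=14-12=2
mov eax, [8] → eax=M[8]=1
mov edx, [8] → edx=M[8]=1
xor edx, eax → edx=1^1=0
mov eax, [24] → eax=M[24]=48
mov edx, [8] → edx=M[8]=1
mov [8], eax → M[8]=48
and eax, edx → eax=48&1=0
mov edx, [24] → edx=M[24]=48
After step 11: eax = 0.

0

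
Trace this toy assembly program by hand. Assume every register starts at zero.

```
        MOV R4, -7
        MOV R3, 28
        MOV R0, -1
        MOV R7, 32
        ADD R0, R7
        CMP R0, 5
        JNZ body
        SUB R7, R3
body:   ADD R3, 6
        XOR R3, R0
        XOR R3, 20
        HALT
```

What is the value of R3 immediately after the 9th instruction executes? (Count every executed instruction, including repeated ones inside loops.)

MOV R4, -7 → R4=-7
MOV R3, 28 → R3=28
MOV R0, -1 → R0=-1
MOV R7, 32 → R7=32
ADD R0, R7 → R0=(-1)+32=31
CMP R0, 5  (cmp 31,5)
JNZ body: taken
ADD R3, 6 → R3=28+6=34
XOR R3, R0 → R3=34^31=61
After step 9: R3 = 61.

61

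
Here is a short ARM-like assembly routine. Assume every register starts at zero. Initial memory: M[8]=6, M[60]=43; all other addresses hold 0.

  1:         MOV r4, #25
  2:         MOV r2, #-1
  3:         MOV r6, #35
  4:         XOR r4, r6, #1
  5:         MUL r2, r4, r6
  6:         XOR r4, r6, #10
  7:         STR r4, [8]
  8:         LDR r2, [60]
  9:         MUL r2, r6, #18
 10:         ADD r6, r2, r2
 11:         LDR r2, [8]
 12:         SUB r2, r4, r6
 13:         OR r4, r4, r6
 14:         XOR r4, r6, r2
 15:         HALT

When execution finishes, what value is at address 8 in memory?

41

after MOV r4, #25: r4=25
after MOV r2, #-1: r2=-1
after MOV r6, #35: r6=35
after XOR r4, r6, #1: r4=35^1=34
after MUL r2, r4, r6: r2=34*35=1190
after XOR r4, r6, #10: r4=35^10=41
STR r4, [8] → M[8]=41
after LDR r2, [60]: r2=M[60]=43
after MUL r2, r6, #18: r2=35*18=630
after ADD r6, r2, r2: r6=630+630=1260
after LDR r2, [8]: r2=M[8]=41
after SUB r2, r4, r6: r2=41-1260=-1219
after OR r4, r4, r6: r4=41|1260=1261
after XOR r4, r6, r2: r4=1260^(-1219)=-47
halt.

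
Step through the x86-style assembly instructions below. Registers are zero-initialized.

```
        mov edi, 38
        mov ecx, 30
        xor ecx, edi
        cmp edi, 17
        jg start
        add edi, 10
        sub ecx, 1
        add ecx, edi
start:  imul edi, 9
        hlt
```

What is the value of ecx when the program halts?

56

after mov edi, 38: edi=38
after mov ecx, 30: ecx=30
after xor ecx, edi: ecx=30^38=56
cmp edi, 17  (cmp 38,17)
jg start: taken
after imul edi, 9: edi=38*9=342
halt.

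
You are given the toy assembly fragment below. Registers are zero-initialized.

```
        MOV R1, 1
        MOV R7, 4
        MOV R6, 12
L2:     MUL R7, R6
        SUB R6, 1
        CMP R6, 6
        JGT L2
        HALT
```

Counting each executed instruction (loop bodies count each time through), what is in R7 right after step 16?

47520

MOV R1, 1 → R1=1
MOV R7, 4 → R7=4
MOV R6, 12 → R6=12
MUL R7, R6 → R7=4*12=48
SUB R6, 1 → R6=12-1=11
CMP R6, 6  (cmp 11,6)
JGT L2: taken
MUL R7, R6 → R7=48*11=528
SUB R6, 1 → R6=11-1=10
CMP R6, 6  (cmp 10,6)
JGT L2: taken
MUL R7, R6 → R7=528*10=5280
SUB R6, 1 → R6=10-1=9
CMP R6, 6  (cmp 9,6)
JGT L2: taken
MUL R7, R6 → R7=5280*9=47520
After step 16: R7 = 47520.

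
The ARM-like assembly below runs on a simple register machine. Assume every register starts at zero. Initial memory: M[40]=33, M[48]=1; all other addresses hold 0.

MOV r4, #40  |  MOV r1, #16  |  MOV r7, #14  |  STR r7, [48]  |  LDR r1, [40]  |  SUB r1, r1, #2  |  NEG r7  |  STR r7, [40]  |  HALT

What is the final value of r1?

MOV r4, #40 → r4=40
MOV r1, #16 → r1=16
MOV r7, #14 → r7=14
STR r7, [48] → M[48]=14
LDR r1, [40] → r1=M[40]=33
SUB r1, r1, #2 → r1=33-2=31
NEG r7 → r7=-(14)=-14
STR r7, [40] → M[40]=-14
halt.

31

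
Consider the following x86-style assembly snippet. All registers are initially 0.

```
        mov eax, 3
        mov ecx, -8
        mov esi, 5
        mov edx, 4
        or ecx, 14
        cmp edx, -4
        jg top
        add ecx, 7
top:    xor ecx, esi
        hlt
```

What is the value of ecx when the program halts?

mov eax, 3 → eax=3
mov ecx, -8 → ecx=-8
mov esi, 5 → esi=5
mov edx, 4 → edx=4
or ecx, 14 → ecx=(-8)|14=-2
cmp edx, -4  (cmp 4,-4)
jg top: taken
xor ecx, esi → ecx=(-2)^5=-5
halt.

-5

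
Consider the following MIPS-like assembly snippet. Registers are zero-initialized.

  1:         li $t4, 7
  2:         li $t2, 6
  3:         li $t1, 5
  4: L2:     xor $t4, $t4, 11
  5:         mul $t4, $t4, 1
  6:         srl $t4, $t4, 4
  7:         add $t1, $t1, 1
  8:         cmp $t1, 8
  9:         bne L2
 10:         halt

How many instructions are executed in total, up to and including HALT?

22

after li $t4, 7: $t4=7
after li $t2, 6: $t2=6
after li $t1, 5: $t1=5
after xor $t4, $t4, 11: $t4=7^11=12
after mul $t4, $t4, 1: $t4=12*1=12
after srl $t4, $t4, 4: $t4=12>>4=0
after add $t1, $t1, 1: $t1=5+1=6
cmp $t1, 8  (cmp 6,8)
bne L2: taken
after xor $t4, $t4, 11: $t4=0^11=11
after mul $t4, $t4, 1: $t4=11*1=11
after srl $t4, $t4, 4: $t4=11>>4=0
after add $t1, $t1, 1: $t1=6+1=7
cmp $t1, 8  (cmp 7,8)
bne L2: taken
after xor $t4, $t4, 11: $t4=0^11=11
after mul $t4, $t4, 1: $t4=11*1=11
after srl $t4, $t4, 4: $t4=11>>4=0
after add $t1, $t1, 1: $t1=7+1=8
cmp $t1, 8  (cmp 8,8)
bne L2: not taken
halt.
Total executed instructions: 22.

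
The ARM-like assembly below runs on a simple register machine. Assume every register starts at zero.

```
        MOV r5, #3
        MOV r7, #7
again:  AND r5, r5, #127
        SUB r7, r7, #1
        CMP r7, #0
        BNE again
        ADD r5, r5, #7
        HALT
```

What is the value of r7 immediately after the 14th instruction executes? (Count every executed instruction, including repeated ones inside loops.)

4

r5=3
r7=7
r5=3&127=3
r7=7-1=6
CMP r7, #0  (cmp 6,0)
BNE again: taken
r5=3&127=3
r7=6-1=5
CMP r7, #0  (cmp 5,0)
BNE again: taken
r5=3&127=3
r7=5-1=4
CMP r7, #0  (cmp 4,0)
BNE again: taken
After step 14: r7 = 4.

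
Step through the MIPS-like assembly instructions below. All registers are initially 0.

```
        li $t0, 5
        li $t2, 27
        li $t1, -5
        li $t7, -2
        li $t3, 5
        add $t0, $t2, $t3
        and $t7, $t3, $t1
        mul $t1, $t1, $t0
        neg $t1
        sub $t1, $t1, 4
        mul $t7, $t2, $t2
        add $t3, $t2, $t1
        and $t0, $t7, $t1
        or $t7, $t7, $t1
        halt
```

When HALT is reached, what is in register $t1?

156

after li $t0, 5: $t0=5
after li $t2, 27: $t2=27
after li $t1, -5: $t1=-5
after li $t7, -2: $t7=-2
after li $t3, 5: $t3=5
after add $t0, $t2, $t3: $t0=27+5=32
after and $t7, $t3, $t1: $t7=5&(-5)=1
after mul $t1, $t1, $t0: $t1=(-5)*32=-160
after neg $t1: $t1=-(-160)=160
after sub $t1, $t1, 4: $t1=160-4=156
after mul $t7, $t2, $t2: $t7=27*27=729
after add $t3, $t2, $t1: $t3=27+156=183
after and $t0, $t7, $t1: $t0=729&156=152
after or $t7, $t7, $t1: $t7=729|156=733
halt.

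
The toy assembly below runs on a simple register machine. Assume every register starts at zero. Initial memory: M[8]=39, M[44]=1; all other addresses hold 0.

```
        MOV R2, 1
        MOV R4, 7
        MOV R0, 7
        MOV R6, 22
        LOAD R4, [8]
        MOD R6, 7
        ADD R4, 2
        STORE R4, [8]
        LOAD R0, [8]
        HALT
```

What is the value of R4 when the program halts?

41

R2=1
R4=7
R0=7
R6=22
R4=M[8]=39
R6=22%7=1
R4=39+2=41
STORE R4, [8] → M[8]=41
R0=M[8]=41
halt.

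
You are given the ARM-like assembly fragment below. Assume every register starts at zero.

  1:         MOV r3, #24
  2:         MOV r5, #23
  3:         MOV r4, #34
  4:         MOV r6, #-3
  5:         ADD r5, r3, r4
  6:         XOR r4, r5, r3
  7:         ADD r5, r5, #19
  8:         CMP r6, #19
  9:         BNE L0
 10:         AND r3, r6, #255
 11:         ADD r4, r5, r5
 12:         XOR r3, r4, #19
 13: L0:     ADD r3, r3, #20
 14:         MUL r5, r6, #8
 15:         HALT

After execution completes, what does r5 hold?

-24

after MOV r3, #24: r3=24
after MOV r5, #23: r5=23
after MOV r4, #34: r4=34
after MOV r6, #-3: r6=-3
after ADD r5, r3, r4: r5=24+34=58
after XOR r4, r5, r3: r4=58^24=34
after ADD r5, r5, #19: r5=58+19=77
CMP r6, #19  (cmp -3,19)
BNE L0: taken
after ADD r3, r3, #20: r3=24+20=44
after MUL r5, r6, #8: r5=(-3)*8=-24
halt.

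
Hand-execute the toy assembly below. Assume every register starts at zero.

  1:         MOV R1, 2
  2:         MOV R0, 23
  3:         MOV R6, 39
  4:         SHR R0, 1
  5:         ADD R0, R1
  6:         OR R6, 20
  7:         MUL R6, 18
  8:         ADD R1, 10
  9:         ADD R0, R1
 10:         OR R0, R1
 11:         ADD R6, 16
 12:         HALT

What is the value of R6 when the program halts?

MOV R1, 2 → R1=2
MOV R0, 23 → R0=23
MOV R6, 39 → R6=39
SHR R0, 1 → R0=23>>1=11
ADD R0, R1 → R0=11+2=13
OR R6, 20 → R6=39|20=55
MUL R6, 18 → R6=55*18=990
ADD R1, 10 → R1=2+10=12
ADD R0, R1 → R0=13+12=25
OR R0, R1 → R0=25|12=29
ADD R6, 16 → R6=990+16=1006
halt.

1006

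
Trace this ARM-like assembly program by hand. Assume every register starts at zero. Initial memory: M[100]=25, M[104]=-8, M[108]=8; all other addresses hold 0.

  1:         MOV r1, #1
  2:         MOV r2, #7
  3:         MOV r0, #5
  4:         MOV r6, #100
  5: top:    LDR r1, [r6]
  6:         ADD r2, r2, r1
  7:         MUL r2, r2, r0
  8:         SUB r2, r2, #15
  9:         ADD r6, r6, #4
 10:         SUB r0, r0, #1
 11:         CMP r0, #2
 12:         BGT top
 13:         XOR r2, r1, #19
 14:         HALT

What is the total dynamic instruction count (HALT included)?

after MOV r1, #1: r1=1
after MOV r2, #7: r2=7
after MOV r0, #5: r0=5
after MOV r6, #100: r6=100
after LDR r1, [r6]: r1=M[100]=25
after ADD r2, r2, r1: r2=7+25=32
after MUL r2, r2, r0: r2=32*5=160
after SUB r2, r2, #15: r2=160-15=145
after ADD r6, r6, #4: r6=100+4=104
after SUB r0, r0, #1: r0=5-1=4
CMP r0, #2  (cmp 4,2)
BGT top: taken
after LDR r1, [r6]: r1=M[104]=-8
after ADD r2, r2, r1: r2=145+(-8)=137
after MUL r2, r2, r0: r2=137*4=548
after SUB r2, r2, #15: r2=548-15=533
after ADD r6, r6, #4: r6=104+4=108
after SUB r0, r0, #1: r0=4-1=3
CMP r0, #2  (cmp 3,2)
BGT top: taken
after LDR r1, [r6]: r1=M[108]=8
after ADD r2, r2, r1: r2=533+8=541
after MUL r2, r2, r0: r2=541*3=1623
after SUB r2, r2, #15: r2=1623-15=1608
after ADD r6, r6, #4: r6=108+4=112
after SUB r0, r0, #1: r0=3-1=2
CMP r0, #2  (cmp 2,2)
BGT top: not taken
after XOR r2, r1, #19: r2=8^19=27
halt.
Total executed instructions: 30.

30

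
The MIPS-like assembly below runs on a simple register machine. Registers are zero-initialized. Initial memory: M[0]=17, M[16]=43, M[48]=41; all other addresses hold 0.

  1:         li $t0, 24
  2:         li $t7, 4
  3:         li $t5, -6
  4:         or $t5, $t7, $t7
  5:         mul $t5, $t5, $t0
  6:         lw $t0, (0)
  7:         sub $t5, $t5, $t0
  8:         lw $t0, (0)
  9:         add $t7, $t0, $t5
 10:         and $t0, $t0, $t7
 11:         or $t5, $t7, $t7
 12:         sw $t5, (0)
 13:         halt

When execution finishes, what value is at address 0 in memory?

$t0=24
$t7=4
$t5=-6
$t5=4|4=4
$t5=4*24=96
$t0=M[0]=17
$t5=96-17=79
$t0=M[0]=17
$t7=17+79=96
$t0=17&96=0
$t5=96|96=96
sw $t5, (0) → M[0]=96
halt.

96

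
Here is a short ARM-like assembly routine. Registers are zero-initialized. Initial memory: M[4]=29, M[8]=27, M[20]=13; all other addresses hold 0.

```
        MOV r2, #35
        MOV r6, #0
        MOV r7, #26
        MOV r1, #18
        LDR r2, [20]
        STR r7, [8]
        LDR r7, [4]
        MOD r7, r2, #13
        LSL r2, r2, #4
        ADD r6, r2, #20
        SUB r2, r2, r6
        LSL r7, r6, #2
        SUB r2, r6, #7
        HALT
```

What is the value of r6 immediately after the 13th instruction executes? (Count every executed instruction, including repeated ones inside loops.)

r2=35
r6=0
r7=26
r1=18
r2=M[20]=13
STR r7, [8] → M[8]=26
r7=M[4]=29
r7=13%13=0
r2=13<<4=208
r6=208+20=228
r2=208-228=-20
r7=228<<2=912
r2=228-7=221
After step 13: r6 = 228.

228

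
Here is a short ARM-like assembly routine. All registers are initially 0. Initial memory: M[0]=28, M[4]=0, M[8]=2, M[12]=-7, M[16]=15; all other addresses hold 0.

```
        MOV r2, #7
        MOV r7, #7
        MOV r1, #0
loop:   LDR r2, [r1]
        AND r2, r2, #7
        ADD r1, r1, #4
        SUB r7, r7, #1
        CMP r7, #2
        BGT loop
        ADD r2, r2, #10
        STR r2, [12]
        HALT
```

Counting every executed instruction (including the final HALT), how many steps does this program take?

r2=7
r7=7
r1=0
r2=M[0]=28
r2=28&7=4
r1=0+4=4
r7=7-1=6
CMP r7, #2  (cmp 6,2)
BGT loop: taken
r2=M[4]=0
r2=0&7=0
r1=4+4=8
r7=6-1=5
CMP r7, #2  (cmp 5,2)
BGT loop: taken
r2=M[8]=2
r2=2&7=2
r1=8+4=12
r7=5-1=4
CMP r7, #2  (cmp 4,2)
BGT loop: taken
r2=M[12]=-7
r2=(-7)&7=1
r1=12+4=16
r7=4-1=3
CMP r7, #2  (cmp 3,2)
BGT loop: taken
r2=M[16]=15
r2=15&7=7
r1=16+4=20
r7=3-1=2
CMP r7, #2  (cmp 2,2)
BGT loop: not taken
r2=7+10=17
STR r2, [12] → M[12]=17
halt.
Total executed instructions: 36.

36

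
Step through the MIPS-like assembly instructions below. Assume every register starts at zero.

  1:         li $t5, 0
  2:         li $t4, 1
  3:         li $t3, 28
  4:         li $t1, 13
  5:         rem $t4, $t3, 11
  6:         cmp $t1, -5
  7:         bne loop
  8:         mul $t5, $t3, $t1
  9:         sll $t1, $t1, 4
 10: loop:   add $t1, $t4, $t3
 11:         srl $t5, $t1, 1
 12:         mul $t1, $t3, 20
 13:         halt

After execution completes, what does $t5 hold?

17

li $t5, 0 → $t5=0
li $t4, 1 → $t4=1
li $t3, 28 → $t3=28
li $t1, 13 → $t1=13
rem $t4, $t3, 11 → $t4=28%11=6
cmp $t1, -5  (cmp 13,-5)
bne loop: taken
add $t1, $t4, $t3 → $t1=6+28=34
srl $t5, $t1, 1 → $t5=34>>1=17
mul $t1, $t3, 20 → $t1=28*20=560
halt.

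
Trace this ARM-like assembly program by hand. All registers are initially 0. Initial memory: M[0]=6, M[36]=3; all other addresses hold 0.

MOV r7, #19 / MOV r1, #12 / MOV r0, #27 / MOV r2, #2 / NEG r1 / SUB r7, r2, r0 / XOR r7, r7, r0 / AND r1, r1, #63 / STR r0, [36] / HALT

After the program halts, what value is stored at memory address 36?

r7=19
r1=12
r0=27
r2=2
r1=-(12)=-12
r7=2-27=-25
r7=(-25)^27=-4
r1=(-12)&63=52
STR r0, [36] → M[36]=27
halt.

27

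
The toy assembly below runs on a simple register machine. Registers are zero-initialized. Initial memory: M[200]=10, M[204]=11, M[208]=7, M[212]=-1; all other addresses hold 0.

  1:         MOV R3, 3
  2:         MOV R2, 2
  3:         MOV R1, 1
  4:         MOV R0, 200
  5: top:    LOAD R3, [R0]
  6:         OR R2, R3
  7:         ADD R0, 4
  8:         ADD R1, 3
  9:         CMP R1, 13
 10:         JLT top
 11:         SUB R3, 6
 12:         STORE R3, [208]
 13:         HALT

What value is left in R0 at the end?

216

MOV R3, 3 → R3=3
MOV R2, 2 → R2=2
MOV R1, 1 → R1=1
MOV R0, 200 → R0=200
LOAD R3, [R0] → R3=M[200]=10
OR R2, R3 → R2=2|10=10
ADD R0, 4 → R0=200+4=204
ADD R1, 3 → R1=1+3=4
CMP R1, 13  (cmp 4,13)
JLT top: taken
LOAD R3, [R0] → R3=M[204]=11
OR R2, R3 → R2=10|11=11
ADD R0, 4 → R0=204+4=208
ADD R1, 3 → R1=4+3=7
CMP R1, 13  (cmp 7,13)
JLT top: taken
LOAD R3, [R0] → R3=M[208]=7
OR R2, R3 → R2=11|7=15
ADD R0, 4 → R0=208+4=212
ADD R1, 3 → R1=7+3=10
CMP R1, 13  (cmp 10,13)
JLT top: taken
LOAD R3, [R0] → R3=M[212]=-1
OR R2, R3 → R2=15|(-1)=-1
ADD R0, 4 → R0=212+4=216
ADD R1, 3 → R1=10+3=13
CMP R1, 13  (cmp 13,13)
JLT top: not taken
SUB R3, 6 → R3=(-1)-6=-7
STORE R3, [208] → M[208]=-7
halt.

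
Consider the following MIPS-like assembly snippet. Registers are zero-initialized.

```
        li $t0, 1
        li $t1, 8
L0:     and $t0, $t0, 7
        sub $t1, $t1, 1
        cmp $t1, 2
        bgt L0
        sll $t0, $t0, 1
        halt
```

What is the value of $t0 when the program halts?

2

li $t0, 1 → $t0=1
li $t1, 8 → $t1=8
and $t0, $t0, 7 → $t0=1&7=1
sub $t1, $t1, 1 → $t1=8-1=7
cmp $t1, 2  (cmp 7,2)
bgt L0: taken
and $t0, $t0, 7 → $t0=1&7=1
sub $t1, $t1, 1 → $t1=7-1=6
cmp $t1, 2  (cmp 6,2)
bgt L0: taken
and $t0, $t0, 7 → $t0=1&7=1
sub $t1, $t1, 1 → $t1=6-1=5
cmp $t1, 2  (cmp 5,2)
bgt L0: taken
and $t0, $t0, 7 → $t0=1&7=1
sub $t1, $t1, 1 → $t1=5-1=4
cmp $t1, 2  (cmp 4,2)
bgt L0: taken
and $t0, $t0, 7 → $t0=1&7=1
sub $t1, $t1, 1 → $t1=4-1=3
cmp $t1, 2  (cmp 3,2)
bgt L0: taken
and $t0, $t0, 7 → $t0=1&7=1
sub $t1, $t1, 1 → $t1=3-1=2
cmp $t1, 2  (cmp 2,2)
bgt L0: not taken
sll $t0, $t0, 1 → $t0=1<<1=2
halt.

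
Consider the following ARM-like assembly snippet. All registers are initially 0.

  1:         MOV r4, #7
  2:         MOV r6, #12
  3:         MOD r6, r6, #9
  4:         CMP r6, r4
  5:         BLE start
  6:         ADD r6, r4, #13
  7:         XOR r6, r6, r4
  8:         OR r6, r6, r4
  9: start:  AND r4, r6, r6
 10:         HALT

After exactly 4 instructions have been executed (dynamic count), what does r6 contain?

r4=7
r6=12
r6=12%9=3
CMP r6, r4  (cmp 3,7)
After step 4: r6 = 3.

3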